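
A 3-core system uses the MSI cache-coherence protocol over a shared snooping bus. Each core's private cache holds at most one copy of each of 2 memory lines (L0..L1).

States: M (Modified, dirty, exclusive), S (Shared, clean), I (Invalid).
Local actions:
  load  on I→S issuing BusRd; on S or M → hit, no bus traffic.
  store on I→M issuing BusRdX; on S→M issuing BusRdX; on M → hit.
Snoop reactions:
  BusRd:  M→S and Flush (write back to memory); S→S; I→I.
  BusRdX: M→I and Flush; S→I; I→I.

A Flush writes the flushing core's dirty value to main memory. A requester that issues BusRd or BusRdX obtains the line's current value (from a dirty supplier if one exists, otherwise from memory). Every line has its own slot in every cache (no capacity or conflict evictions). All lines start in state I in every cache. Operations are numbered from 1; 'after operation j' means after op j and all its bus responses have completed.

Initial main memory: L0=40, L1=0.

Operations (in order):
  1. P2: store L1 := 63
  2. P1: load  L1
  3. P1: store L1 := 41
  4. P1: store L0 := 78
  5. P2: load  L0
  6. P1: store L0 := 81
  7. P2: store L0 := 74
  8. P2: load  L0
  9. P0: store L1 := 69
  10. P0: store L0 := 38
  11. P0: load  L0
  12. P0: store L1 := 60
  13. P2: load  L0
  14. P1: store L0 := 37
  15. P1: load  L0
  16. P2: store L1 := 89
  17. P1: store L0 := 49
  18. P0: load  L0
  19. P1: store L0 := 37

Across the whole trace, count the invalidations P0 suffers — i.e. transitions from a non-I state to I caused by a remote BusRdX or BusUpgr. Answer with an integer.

[1] P2: store L1 := 63 | P0:I, P1:I, P2:M(63) | bus: BusRdX
[2] P1: load  L1 | P0:I, P1:S(63), P2:S(63) | bus: BusRd,Flush
[3] P1: store L1 := 41 | P0:I, P1:M(41), P2:I | bus: BusRdX
[4] P1: store L0 := 78 | P0:I, P1:M(78), P2:I | bus: BusRdX
[5] P2: load  L0 | P0:I, P1:S(78), P2:S(78) | bus: BusRd,Flush
[6] P1: store L0 := 81 | P0:I, P1:M(81), P2:I | bus: BusRdX
[7] P2: store L0 := 74 | P0:I, P1:I, P2:M(74) | bus: BusRdX,Flush
[8] P2: load  L0 | P0:I, P1:I, P2:M(74) | bus: none
[9] P0: store L1 := 69 | P0:M(69), P1:I, P2:I | bus: BusRdX,Flush
[10] P0: store L0 := 38 | P0:M(38), P1:I, P2:I | bus: BusRdX,Flush
[11] P0: load  L0 | P0:M(38), P1:I, P2:I | bus: none
[12] P0: store L1 := 60 | P0:M(60), P1:I, P2:I | bus: none
[13] P2: load  L0 | P0:S(38), P1:I, P2:S(38) | bus: BusRd,Flush
[14] P1: store L0 := 37 | P0:I, P1:M(37), P2:I | bus: BusRdX
[15] P1: load  L0 | P0:I, P1:M(37), P2:I | bus: none
[16] P2: store L1 := 89 | P0:I, P1:I, P2:M(89) | bus: BusRdX,Flush
[17] P1: store L0 := 49 | P0:I, P1:M(49), P2:I | bus: none
[18] P0: load  L0 | P0:S(49), P1:S(49), P2:I | bus: BusRd,Flush
[19] P1: store L0 := 37 | P0:I, P1:M(37), P2:I | bus: BusRdX

invalidations = 3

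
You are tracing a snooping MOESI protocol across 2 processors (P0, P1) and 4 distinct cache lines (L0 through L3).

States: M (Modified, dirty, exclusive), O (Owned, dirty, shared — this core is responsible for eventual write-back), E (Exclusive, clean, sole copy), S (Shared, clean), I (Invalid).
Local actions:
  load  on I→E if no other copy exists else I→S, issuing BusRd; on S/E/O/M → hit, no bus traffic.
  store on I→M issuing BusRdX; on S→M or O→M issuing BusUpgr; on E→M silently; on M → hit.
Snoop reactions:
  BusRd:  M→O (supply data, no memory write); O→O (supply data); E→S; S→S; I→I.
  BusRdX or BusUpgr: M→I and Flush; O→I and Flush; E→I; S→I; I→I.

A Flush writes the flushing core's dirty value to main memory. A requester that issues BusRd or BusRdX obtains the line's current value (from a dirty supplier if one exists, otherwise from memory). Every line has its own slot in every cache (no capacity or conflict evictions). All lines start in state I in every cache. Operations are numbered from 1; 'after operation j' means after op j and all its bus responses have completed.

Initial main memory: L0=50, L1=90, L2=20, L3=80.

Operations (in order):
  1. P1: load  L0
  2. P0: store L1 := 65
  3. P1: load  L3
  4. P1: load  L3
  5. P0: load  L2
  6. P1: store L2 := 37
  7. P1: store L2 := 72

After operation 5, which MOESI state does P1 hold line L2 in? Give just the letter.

  op1 P1: load  L0 → I/E on L0; bus BusRd; mem=50
  op2 P0: store L1 := 65 → M/I on L1; bus BusRdX; mem=90
  op3 P1: load  L3 → I/E on L3; bus BusRd; mem=80
  op4 P1: load  L3 → I/E on L3; bus (none); mem=80
  op5 P0: load  L2 → E/I on L2; bus BusRd; mem=20
  op6 P1: store L2 := 37 → I/M on L2; bus BusRdX; mem=20
  op7 P1: store L2 := 72 → I/M on L2; bus (none); mem=20

state = I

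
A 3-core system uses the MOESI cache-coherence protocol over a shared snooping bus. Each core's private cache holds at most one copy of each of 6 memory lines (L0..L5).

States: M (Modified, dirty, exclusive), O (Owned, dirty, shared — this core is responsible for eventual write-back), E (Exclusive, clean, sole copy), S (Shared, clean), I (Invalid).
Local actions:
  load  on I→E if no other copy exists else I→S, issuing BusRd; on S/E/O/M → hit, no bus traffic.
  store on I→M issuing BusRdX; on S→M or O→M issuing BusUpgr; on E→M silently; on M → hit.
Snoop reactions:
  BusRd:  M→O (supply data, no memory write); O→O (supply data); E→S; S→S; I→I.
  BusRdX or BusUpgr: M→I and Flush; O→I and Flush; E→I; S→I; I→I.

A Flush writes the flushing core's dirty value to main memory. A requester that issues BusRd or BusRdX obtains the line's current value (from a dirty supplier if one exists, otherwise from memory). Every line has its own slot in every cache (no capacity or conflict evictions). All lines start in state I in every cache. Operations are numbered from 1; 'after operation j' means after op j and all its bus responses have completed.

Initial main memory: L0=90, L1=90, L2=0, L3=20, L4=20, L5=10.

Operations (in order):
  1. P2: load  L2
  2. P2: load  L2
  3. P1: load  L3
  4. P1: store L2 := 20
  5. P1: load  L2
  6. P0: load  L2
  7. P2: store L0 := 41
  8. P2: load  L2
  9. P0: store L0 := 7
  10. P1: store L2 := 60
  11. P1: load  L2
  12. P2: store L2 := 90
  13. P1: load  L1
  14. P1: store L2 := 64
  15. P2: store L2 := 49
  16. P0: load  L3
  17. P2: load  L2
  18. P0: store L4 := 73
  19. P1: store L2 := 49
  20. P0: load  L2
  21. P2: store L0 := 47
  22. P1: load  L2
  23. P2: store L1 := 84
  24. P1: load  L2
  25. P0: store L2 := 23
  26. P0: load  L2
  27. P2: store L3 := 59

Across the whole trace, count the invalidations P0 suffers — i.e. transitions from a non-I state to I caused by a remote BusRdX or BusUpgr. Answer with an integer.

1. P2: load  L2  bus=[BusRd]  L2: P0=I P1=I P2=E  mem[L2]=0
2. P2: load  L2  bus=[-]  L2: P0=I P1=I P2=E  mem[L2]=0
3. P1: load  L3  bus=[BusRd]  L3: P0=I P1=E P2=I  mem[L3]=20
4. P1: store L2 := 20  bus=[BusRdX]  L2: P0=I P1=M P2=I  mem[L2]=0
5. P1: load  L2  bus=[-]  L2: P0=I P1=M P2=I  mem[L2]=0
6. P0: load  L2  bus=[BusRd]  L2: P0=S P1=O P2=I  mem[L2]=0
7. P2: store L0 := 41  bus=[BusRdX]  L0: P0=I P1=I P2=M  mem[L0]=90
8. P2: load  L2  bus=[BusRd]  L2: P0=S P1=O P2=S  mem[L2]=0
9. P0: store L0 := 7  bus=[BusRdX,Flush]  L0: P0=M P1=I P2=I  mem[L0]=41
10. P1: store L2 := 60  bus=[BusUpgr]  L2: P0=I P1=M P2=I  mem[L2]=0
11. P1: load  L2  bus=[-]  L2: P0=I P1=M P2=I  mem[L2]=0
12. P2: store L2 := 90  bus=[BusRdX,Flush]  L2: P0=I P1=I P2=M  mem[L2]=60
13. P1: load  L1  bus=[BusRd]  L1: P0=I P1=E P2=I  mem[L1]=90
14. P1: store L2 := 64  bus=[BusRdX,Flush]  L2: P0=I P1=M P2=I  mem[L2]=90
15. P2: store L2 := 49  bus=[BusRdX,Flush]  L2: P0=I P1=I P2=M  mem[L2]=64
16. P0: load  L3  bus=[BusRd]  L3: P0=S P1=S P2=I  mem[L3]=20
17. P2: load  L2  bus=[-]  L2: P0=I P1=I P2=M  mem[L2]=64
18. P0: store L4 := 73  bus=[BusRdX]  L4: P0=M P1=I P2=I  mem[L4]=20
19. P1: store L2 := 49  bus=[BusRdX,Flush]  L2: P0=I P1=M P2=I  mem[L2]=49
20. P0: load  L2  bus=[BusRd]  L2: P0=S P1=O P2=I  mem[L2]=49
21. P2: store L0 := 47  bus=[BusRdX,Flush]  L0: P0=I P1=I P2=M  mem[L0]=7
22. P1: load  L2  bus=[-]  L2: P0=S P1=O P2=I  mem[L2]=49
23. P2: store L1 := 84  bus=[BusRdX]  L1: P0=I P1=I P2=M  mem[L1]=90
24. P1: load  L2  bus=[-]  L2: P0=S P1=O P2=I  mem[L2]=49
25. P0: store L2 := 23  bus=[BusUpgr,Flush]  L2: P0=M P1=I P2=I  mem[L2]=49
26. P0: load  L2  bus=[-]  L2: P0=M P1=I P2=I  mem[L2]=49
27. P2: store L3 := 59  bus=[BusRdX]  L3: P0=I P1=I P2=M  mem[L3]=20

invalidations = 3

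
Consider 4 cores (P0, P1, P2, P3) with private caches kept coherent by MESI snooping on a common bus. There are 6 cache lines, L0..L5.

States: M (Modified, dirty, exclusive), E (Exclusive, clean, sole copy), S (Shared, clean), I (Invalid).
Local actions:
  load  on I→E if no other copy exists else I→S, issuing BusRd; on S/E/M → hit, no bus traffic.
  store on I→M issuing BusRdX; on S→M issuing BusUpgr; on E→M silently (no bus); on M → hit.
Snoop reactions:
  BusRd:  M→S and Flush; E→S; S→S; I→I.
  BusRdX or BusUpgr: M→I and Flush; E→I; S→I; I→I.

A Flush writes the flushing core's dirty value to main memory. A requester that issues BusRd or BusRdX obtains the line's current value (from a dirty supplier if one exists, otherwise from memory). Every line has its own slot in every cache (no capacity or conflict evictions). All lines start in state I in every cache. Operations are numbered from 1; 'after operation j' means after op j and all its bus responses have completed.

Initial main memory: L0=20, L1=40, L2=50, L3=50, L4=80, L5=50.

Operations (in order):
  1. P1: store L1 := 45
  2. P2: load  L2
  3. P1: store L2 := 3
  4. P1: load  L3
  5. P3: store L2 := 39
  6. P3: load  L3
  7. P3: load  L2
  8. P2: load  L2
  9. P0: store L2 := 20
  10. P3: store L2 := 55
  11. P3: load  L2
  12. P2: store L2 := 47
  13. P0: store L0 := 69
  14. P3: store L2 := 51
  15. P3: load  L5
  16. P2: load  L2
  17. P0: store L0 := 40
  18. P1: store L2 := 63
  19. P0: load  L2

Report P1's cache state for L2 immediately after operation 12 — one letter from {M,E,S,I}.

state = I

step 1: P1: store L1 := 45  ⟶  IMII  (L1)  txn=BusRdX  M[L1]=40
step 2: P2: load  L2  ⟶  IIEI  (L2)  txn=BusRd  M[L2]=50
step 3: P1: store L2 := 3  ⟶  IMII  (L2)  txn=BusRdX  M[L2]=50
step 4: P1: load  L3  ⟶  IEII  (L3)  txn=BusRd  M[L3]=50
step 5: P3: store L2 := 39  ⟶  IIIM  (L2)  txn=BusRdX+Flush  M[L2]=3
step 6: P3: load  L3  ⟶  ISIS  (L3)  txn=BusRd  M[L3]=50
step 7: P3: load  L2  ⟶  IIIM  (L2)  txn=∅  M[L2]=3
step 8: P2: load  L2  ⟶  IISS  (L2)  txn=BusRd+Flush  M[L2]=39
step 9: P0: store L2 := 20  ⟶  MIII  (L2)  txn=BusRdX  M[L2]=39
step 10: P3: store L2 := 55  ⟶  IIIM  (L2)  txn=BusRdX+Flush  M[L2]=20
step 11: P3: load  L2  ⟶  IIIM  (L2)  txn=∅  M[L2]=20
step 12: P2: store L2 := 47  ⟶  IIMI  (L2)  txn=BusRdX+Flush  M[L2]=55
step 13: P0: store L0 := 69  ⟶  MIII  (L0)  txn=BusRdX  M[L0]=20
step 14: P3: store L2 := 51  ⟶  IIIM  (L2)  txn=BusRdX+Flush  M[L2]=47
step 15: P3: load  L5  ⟶  IIIE  (L5)  txn=BusRd  M[L5]=50
step 16: P2: load  L2  ⟶  IISS  (L2)  txn=BusRd+Flush  M[L2]=51
step 17: P0: store L0 := 40  ⟶  MIII  (L0)  txn=∅  M[L0]=20
step 18: P1: store L2 := 63  ⟶  IMII  (L2)  txn=BusRdX  M[L2]=51
step 19: P0: load  L2  ⟶  SSII  (L2)  txn=BusRd+Flush  M[L2]=63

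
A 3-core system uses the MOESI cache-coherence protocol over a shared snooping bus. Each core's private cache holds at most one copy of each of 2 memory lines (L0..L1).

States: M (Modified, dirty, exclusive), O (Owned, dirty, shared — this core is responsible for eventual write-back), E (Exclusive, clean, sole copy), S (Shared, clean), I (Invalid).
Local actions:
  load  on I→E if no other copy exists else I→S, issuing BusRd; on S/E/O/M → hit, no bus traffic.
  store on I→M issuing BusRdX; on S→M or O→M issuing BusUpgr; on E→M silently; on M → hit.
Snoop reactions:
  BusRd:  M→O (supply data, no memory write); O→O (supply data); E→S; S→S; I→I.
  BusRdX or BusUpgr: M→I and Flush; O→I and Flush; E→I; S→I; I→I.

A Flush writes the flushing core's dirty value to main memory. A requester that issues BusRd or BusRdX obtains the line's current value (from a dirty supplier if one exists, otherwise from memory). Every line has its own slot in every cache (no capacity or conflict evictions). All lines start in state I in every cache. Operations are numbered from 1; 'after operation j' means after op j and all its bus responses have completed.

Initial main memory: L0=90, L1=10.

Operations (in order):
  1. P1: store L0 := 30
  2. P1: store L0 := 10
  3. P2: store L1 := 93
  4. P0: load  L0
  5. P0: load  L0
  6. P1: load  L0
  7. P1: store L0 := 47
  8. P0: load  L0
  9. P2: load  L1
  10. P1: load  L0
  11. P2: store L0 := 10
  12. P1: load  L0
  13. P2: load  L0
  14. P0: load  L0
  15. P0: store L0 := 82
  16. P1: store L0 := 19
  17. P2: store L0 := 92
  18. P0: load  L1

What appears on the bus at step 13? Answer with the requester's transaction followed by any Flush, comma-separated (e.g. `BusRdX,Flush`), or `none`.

bus = none

  op1 P1: store L0 := 30 → I/M/I on L0; bus BusRdX; mem=90
  op2 P1: store L0 := 10 → I/M/I on L0; bus (none); mem=90
  op3 P2: store L1 := 93 → I/I/M on L1; bus BusRdX; mem=10
  op4 P0: load  L0 → S/O/I on L0; bus BusRd; mem=90
  op5 P0: load  L0 → S/O/I on L0; bus (none); mem=90
  op6 P1: load  L0 → S/O/I on L0; bus (none); mem=90
  op7 P1: store L0 := 47 → I/M/I on L0; bus BusUpgr; mem=90
  op8 P0: load  L0 → S/O/I on L0; bus BusRd; mem=90
  op9 P2: load  L1 → I/I/M on L1; bus (none); mem=10
  op10 P1: load  L0 → S/O/I on L0; bus (none); mem=90
  op11 P2: store L0 := 10 → I/I/M on L0; bus BusRdX Flush; mem=47
  op12 P1: load  L0 → I/S/O on L0; bus BusRd; mem=47
  op13 P2: load  L0 → I/S/O on L0; bus (none); mem=47
  op14 P0: load  L0 → S/S/O on L0; bus BusRd; mem=47
  op15 P0: store L0 := 82 → M/I/I on L0; bus BusUpgr Flush; mem=10
  op16 P1: store L0 := 19 → I/M/I on L0; bus BusRdX Flush; mem=82
  op17 P2: store L0 := 92 → I/I/M on L0; bus BusRdX Flush; mem=19
  op18 P0: load  L1 → S/I/O on L1; bus BusRd; mem=10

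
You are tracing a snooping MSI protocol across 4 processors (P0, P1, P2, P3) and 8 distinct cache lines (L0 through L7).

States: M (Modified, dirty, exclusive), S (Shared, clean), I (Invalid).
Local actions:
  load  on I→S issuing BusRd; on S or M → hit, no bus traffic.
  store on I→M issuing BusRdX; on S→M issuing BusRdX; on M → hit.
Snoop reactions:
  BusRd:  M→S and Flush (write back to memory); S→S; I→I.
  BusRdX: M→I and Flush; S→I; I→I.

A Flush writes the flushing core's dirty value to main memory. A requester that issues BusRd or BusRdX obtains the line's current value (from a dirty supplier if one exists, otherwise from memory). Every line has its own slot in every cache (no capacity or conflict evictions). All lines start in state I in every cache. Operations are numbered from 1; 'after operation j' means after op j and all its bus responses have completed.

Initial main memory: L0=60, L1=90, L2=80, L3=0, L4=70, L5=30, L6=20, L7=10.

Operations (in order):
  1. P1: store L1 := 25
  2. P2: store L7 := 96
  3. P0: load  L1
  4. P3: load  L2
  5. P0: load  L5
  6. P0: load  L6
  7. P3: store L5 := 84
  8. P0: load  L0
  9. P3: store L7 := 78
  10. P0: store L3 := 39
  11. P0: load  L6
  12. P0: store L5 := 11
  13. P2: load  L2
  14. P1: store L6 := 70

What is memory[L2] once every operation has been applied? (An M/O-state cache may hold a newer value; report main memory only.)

[1] P1: store L1 := 25 | P0:I, P1:M(25), P2:I, P3:I | bus: BusRdX
[2] P2: store L7 := 96 | P0:I, P1:I, P2:M(96), P3:I | bus: BusRdX
[3] P0: load  L1 | P0:S(25), P1:S(25), P2:I, P3:I | bus: BusRd,Flush
[4] P3: load  L2 | P0:I, P1:I, P2:I, P3:S(80) | bus: BusRd
[5] P0: load  L5 | P0:S(30), P1:I, P2:I, P3:I | bus: BusRd
[6] P0: load  L6 | P0:S(20), P1:I, P2:I, P3:I | bus: BusRd
[7] P3: store L5 := 84 | P0:I, P1:I, P2:I, P3:M(84) | bus: BusRdX
[8] P0: load  L0 | P0:S(60), P1:I, P2:I, P3:I | bus: BusRd
[9] P3: store L7 := 78 | P0:I, P1:I, P2:I, P3:M(78) | bus: BusRdX,Flush
[10] P0: store L3 := 39 | P0:M(39), P1:I, P2:I, P3:I | bus: BusRdX
[11] P0: load  L6 | P0:S(20), P1:I, P2:I, P3:I | bus: none
[12] P0: store L5 := 11 | P0:M(11), P1:I, P2:I, P3:I | bus: BusRdX,Flush
[13] P2: load  L2 | P0:I, P1:I, P2:S(80), P3:S(80) | bus: BusRd
[14] P1: store L6 := 70 | P0:I, P1:M(70), P2:I, P3:I | bus: BusRdX

memory[L2] = 80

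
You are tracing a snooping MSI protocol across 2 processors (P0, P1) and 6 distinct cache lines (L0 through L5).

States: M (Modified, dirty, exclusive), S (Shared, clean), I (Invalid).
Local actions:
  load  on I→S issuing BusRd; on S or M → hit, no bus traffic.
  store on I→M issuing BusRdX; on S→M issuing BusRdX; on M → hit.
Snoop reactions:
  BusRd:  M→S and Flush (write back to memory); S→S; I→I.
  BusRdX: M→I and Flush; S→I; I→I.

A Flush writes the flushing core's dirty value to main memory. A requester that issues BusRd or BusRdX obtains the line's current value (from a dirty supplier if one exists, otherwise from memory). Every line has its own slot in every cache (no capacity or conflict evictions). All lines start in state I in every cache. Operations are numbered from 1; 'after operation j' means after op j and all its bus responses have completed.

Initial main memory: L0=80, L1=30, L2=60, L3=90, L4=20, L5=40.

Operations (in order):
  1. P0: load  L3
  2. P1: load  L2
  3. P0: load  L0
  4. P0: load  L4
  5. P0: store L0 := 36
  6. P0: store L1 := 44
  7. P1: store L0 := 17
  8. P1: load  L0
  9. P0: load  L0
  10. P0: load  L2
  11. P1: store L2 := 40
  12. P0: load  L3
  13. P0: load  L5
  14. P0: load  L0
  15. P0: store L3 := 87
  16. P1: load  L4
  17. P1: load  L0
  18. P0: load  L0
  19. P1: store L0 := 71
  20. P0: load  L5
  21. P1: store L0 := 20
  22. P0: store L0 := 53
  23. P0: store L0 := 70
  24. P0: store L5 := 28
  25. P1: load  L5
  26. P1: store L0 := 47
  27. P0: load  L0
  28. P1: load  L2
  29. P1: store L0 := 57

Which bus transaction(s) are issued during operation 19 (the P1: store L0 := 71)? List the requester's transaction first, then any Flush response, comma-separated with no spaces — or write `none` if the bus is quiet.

  op1 P0: load  L3 → S/I on L3; bus BusRd; mem=90
  op2 P1: load  L2 → I/S on L2; bus BusRd; mem=60
  op3 P0: load  L0 → S/I on L0; bus BusRd; mem=80
  op4 P0: load  L4 → S/I on L4; bus BusRd; mem=20
  op5 P0: store L0 := 36 → M/I on L0; bus BusRdX; mem=80
  op6 P0: store L1 := 44 → M/I on L1; bus BusRdX; mem=30
  op7 P1: store L0 := 17 → I/M on L0; bus BusRdX Flush; mem=36
  op8 P1: load  L0 → I/M on L0; bus (none); mem=36
  op9 P0: load  L0 → S/S on L0; bus BusRd Flush; mem=17
  op10 P0: load  L2 → S/S on L2; bus BusRd; mem=60
  op11 P1: store L2 := 40 → I/M on L2; bus BusRdX; mem=60
  op12 P0: load  L3 → S/I on L3; bus (none); mem=90
  op13 P0: load  L5 → S/I on L5; bus BusRd; mem=40
  op14 P0: load  L0 → S/S on L0; bus (none); mem=17
  op15 P0: store L3 := 87 → M/I on L3; bus BusRdX; mem=90
  op16 P1: load  L4 → S/S on L4; bus BusRd; mem=20
  op17 P1: load  L0 → S/S on L0; bus (none); mem=17
  op18 P0: load  L0 → S/S on L0; bus (none); mem=17
  op19 P1: store L0 := 71 → I/M on L0; bus BusRdX; mem=17
  op20 P0: load  L5 → S/I on L5; bus (none); mem=40
  op21 P1: store L0 := 20 → I/M on L0; bus (none); mem=17
  op22 P0: store L0 := 53 → M/I on L0; bus BusRdX Flush; mem=20
  op23 P0: store L0 := 70 → M/I on L0; bus (none); mem=20
  op24 P0: store L5 := 28 → M/I on L5; bus BusRdX; mem=40
  op25 P1: load  L5 → S/S on L5; bus BusRd Flush; mem=28
  op26 P1: store L0 := 47 → I/M on L0; bus BusRdX Flush; mem=70
  op27 P0: load  L0 → S/S on L0; bus BusRd Flush; mem=47
  op28 P1: load  L2 → I/M on L2; bus (none); mem=60
  op29 P1: store L0 := 57 → I/M on L0; bus BusRdX; mem=47

bus = BusRdX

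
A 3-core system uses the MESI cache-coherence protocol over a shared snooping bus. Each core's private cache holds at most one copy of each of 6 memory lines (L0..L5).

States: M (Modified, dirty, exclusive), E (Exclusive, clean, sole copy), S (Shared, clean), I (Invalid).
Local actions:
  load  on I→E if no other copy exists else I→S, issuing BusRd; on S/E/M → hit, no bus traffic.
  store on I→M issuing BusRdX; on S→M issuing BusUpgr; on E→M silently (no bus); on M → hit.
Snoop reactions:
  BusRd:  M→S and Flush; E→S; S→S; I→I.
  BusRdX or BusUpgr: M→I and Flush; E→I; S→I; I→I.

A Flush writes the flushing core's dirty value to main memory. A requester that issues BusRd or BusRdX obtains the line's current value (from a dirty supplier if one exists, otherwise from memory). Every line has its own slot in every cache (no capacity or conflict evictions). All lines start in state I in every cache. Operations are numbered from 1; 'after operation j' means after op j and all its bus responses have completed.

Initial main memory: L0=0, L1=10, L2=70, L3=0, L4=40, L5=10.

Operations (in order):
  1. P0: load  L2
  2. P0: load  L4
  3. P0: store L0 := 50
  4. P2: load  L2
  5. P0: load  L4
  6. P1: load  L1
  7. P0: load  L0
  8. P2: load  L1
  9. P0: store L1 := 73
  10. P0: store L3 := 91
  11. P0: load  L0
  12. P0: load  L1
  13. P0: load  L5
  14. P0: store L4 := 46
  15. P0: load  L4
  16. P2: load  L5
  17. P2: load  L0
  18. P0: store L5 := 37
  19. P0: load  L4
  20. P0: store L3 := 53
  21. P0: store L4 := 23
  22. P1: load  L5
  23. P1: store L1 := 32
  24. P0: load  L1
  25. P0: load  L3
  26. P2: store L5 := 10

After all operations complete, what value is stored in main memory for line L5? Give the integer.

memory[L5] = 37

step 1: P0: load  L2  ⟶  EII  (L2)  txn=BusRd  M[L2]=70
step 2: P0: load  L4  ⟶  EII  (L4)  txn=BusRd  M[L4]=40
step 3: P0: store L0 := 50  ⟶  MII  (L0)  txn=BusRdX  M[L0]=0
step 4: P2: load  L2  ⟶  SIS  (L2)  txn=BusRd  M[L2]=70
step 5: P0: load  L4  ⟶  EII  (L4)  txn=∅  M[L4]=40
step 6: P1: load  L1  ⟶  IEI  (L1)  txn=BusRd  M[L1]=10
step 7: P0: load  L0  ⟶  MII  (L0)  txn=∅  M[L0]=0
step 8: P2: load  L1  ⟶  ISS  (L1)  txn=BusRd  M[L1]=10
step 9: P0: store L1 := 73  ⟶  MII  (L1)  txn=BusRdX  M[L1]=10
step 10: P0: store L3 := 91  ⟶  MII  (L3)  txn=BusRdX  M[L3]=0
step 11: P0: load  L0  ⟶  MII  (L0)  txn=∅  M[L0]=0
step 12: P0: load  L1  ⟶  MII  (L1)  txn=∅  M[L1]=10
step 13: P0: load  L5  ⟶  EII  (L5)  txn=BusRd  M[L5]=10
step 14: P0: store L4 := 46  ⟶  MII  (L4)  txn=∅  M[L4]=40
step 15: P0: load  L4  ⟶  MII  (L4)  txn=∅  M[L4]=40
step 16: P2: load  L5  ⟶  SIS  (L5)  txn=BusRd  M[L5]=10
step 17: P2: load  L0  ⟶  SIS  (L0)  txn=BusRd+Flush  M[L0]=50
step 18: P0: store L5 := 37  ⟶  MII  (L5)  txn=BusUpgr  M[L5]=10
step 19: P0: load  L4  ⟶  MII  (L4)  txn=∅  M[L4]=40
step 20: P0: store L3 := 53  ⟶  MII  (L3)  txn=∅  M[L3]=0
step 21: P0: store L4 := 23  ⟶  MII  (L4)  txn=∅  M[L4]=40
step 22: P1: load  L5  ⟶  SSI  (L5)  txn=BusRd+Flush  M[L5]=37
step 23: P1: store L1 := 32  ⟶  IMI  (L1)  txn=BusRdX+Flush  M[L1]=73
step 24: P0: load  L1  ⟶  SSI  (L1)  txn=BusRd+Flush  M[L1]=32
step 25: P0: load  L3  ⟶  MII  (L3)  txn=∅  M[L3]=0
step 26: P2: store L5 := 10  ⟶  IIM  (L5)  txn=BusRdX  M[L5]=37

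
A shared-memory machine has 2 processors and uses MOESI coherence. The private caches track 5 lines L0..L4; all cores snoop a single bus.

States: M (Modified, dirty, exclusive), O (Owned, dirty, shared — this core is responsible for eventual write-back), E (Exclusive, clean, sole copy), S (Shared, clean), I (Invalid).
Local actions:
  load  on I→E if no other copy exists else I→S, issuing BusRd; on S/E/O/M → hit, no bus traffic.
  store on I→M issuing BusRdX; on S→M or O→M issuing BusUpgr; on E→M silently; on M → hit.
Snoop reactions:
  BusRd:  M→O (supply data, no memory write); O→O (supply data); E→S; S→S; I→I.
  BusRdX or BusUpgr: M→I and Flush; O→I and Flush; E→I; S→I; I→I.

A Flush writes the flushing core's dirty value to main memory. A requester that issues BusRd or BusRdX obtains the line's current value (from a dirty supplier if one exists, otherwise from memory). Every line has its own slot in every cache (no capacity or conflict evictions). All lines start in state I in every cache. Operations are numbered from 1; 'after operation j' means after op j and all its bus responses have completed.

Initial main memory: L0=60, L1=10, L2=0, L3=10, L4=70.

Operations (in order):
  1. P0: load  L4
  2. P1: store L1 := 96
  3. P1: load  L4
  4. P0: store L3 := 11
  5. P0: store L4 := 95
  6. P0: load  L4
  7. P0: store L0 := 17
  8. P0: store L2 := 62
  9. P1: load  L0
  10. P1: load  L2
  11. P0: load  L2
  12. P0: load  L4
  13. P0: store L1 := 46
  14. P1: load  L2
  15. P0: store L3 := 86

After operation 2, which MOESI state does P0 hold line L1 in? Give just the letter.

[1] P0: load  L4 | P0:E(70), P1:I | bus: BusRd
[2] P1: store L1 := 96 | P0:I, P1:M(96) | bus: BusRdX
[3] P1: load  L4 | P0:S(70), P1:S(70) | bus: BusRd
[4] P0: store L3 := 11 | P0:M(11), P1:I | bus: BusRdX
[5] P0: store L4 := 95 | P0:M(95), P1:I | bus: BusUpgr
[6] P0: load  L4 | P0:M(95), P1:I | bus: none
[7] P0: store L0 := 17 | P0:M(17), P1:I | bus: BusRdX
[8] P0: store L2 := 62 | P0:M(62), P1:I | bus: BusRdX
[9] P1: load  L0 | P0:O(17), P1:S(17) | bus: BusRd
[10] P1: load  L2 | P0:O(62), P1:S(62) | bus: BusRd
[11] P0: load  L2 | P0:O(62), P1:S(62) | bus: none
[12] P0: load  L4 | P0:M(95), P1:I | bus: none
[13] P0: store L1 := 46 | P0:M(46), P1:I | bus: BusRdX,Flush
[14] P1: load  L2 | P0:O(62), P1:S(62) | bus: none
[15] P0: store L3 := 86 | P0:M(86), P1:I | bus: none

state = I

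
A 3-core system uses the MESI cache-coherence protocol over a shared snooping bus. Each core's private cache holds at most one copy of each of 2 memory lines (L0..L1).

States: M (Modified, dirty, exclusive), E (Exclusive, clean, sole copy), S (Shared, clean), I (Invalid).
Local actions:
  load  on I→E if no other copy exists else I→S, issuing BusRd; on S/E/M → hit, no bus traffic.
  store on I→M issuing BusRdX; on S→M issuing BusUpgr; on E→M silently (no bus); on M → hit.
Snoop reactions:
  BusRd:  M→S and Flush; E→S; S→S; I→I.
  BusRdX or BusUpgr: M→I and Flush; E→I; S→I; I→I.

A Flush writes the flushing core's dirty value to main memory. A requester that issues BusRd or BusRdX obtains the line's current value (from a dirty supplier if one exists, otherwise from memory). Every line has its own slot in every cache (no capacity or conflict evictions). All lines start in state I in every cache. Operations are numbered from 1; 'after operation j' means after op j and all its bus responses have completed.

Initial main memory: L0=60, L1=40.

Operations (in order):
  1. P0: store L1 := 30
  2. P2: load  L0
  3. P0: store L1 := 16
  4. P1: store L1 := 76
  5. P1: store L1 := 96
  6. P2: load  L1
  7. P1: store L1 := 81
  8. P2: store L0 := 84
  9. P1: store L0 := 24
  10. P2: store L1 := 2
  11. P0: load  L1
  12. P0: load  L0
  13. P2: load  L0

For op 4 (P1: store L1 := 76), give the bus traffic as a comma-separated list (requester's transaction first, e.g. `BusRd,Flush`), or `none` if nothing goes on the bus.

bus = BusRdX,Flush

  op1 P0: store L1 := 30 → M/I/I on L1; bus BusRdX; mem=40
  op2 P2: load  L0 → I/I/E on L0; bus BusRd; mem=60
  op3 P0: store L1 := 16 → M/I/I on L1; bus (none); mem=40
  op4 P1: store L1 := 76 → I/M/I on L1; bus BusRdX Flush; mem=16
  op5 P1: store L1 := 96 → I/M/I on L1; bus (none); mem=16
  op6 P2: load  L1 → I/S/S on L1; bus BusRd Flush; mem=96
  op7 P1: store L1 := 81 → I/M/I on L1; bus BusUpgr; mem=96
  op8 P2: store L0 := 84 → I/I/M on L0; bus (none); mem=60
  op9 P1: store L0 := 24 → I/M/I on L0; bus BusRdX Flush; mem=84
  op10 P2: store L1 := 2 → I/I/M on L1; bus BusRdX Flush; mem=81
  op11 P0: load  L1 → S/I/S on L1; bus BusRd Flush; mem=2
  op12 P0: load  L0 → S/S/I on L0; bus BusRd Flush; mem=24
  op13 P2: load  L0 → S/S/S on L0; bus BusRd; mem=24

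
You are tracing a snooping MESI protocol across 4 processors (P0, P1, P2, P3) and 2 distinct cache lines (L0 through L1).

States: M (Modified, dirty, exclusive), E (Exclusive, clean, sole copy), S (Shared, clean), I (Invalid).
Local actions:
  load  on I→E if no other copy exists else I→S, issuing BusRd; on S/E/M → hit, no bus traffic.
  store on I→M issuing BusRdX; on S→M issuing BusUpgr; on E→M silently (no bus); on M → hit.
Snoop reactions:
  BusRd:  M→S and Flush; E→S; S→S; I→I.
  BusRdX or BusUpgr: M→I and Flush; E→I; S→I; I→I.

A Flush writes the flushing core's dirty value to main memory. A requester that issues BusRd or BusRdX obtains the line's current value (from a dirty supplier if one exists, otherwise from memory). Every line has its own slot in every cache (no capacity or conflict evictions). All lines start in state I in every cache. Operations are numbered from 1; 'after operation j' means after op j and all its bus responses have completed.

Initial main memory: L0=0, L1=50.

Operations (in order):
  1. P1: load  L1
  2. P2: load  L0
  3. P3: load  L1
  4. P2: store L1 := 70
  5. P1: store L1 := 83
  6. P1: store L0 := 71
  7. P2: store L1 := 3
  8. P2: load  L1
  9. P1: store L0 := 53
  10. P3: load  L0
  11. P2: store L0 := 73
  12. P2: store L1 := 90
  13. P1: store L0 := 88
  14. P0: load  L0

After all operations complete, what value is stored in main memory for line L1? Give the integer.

[1] P1: load  L1 | P0:I, P1:E(50), P2:I, P3:I | bus: BusRd
[2] P2: load  L0 | P0:I, P1:I, P2:E(0), P3:I | bus: BusRd
[3] P3: load  L1 | P0:I, P1:S(50), P2:I, P3:S(50) | bus: BusRd
[4] P2: store L1 := 70 | P0:I, P1:I, P2:M(70), P3:I | bus: BusRdX
[5] P1: store L1 := 83 | P0:I, P1:M(83), P2:I, P3:I | bus: BusRdX,Flush
[6] P1: store L0 := 71 | P0:I, P1:M(71), P2:I, P3:I | bus: BusRdX
[7] P2: store L1 := 3 | P0:I, P1:I, P2:M(3), P3:I | bus: BusRdX,Flush
[8] P2: load  L1 | P0:I, P1:I, P2:M(3), P3:I | bus: none
[9] P1: store L0 := 53 | P0:I, P1:M(53), P2:I, P3:I | bus: none
[10] P3: load  L0 | P0:I, P1:S(53), P2:I, P3:S(53) | bus: BusRd,Flush
[11] P2: store L0 := 73 | P0:I, P1:I, P2:M(73), P3:I | bus: BusRdX
[12] P2: store L1 := 90 | P0:I, P1:I, P2:M(90), P3:I | bus: none
[13] P1: store L0 := 88 | P0:I, P1:M(88), P2:I, P3:I | bus: BusRdX,Flush
[14] P0: load  L0 | P0:S(88), P1:S(88), P2:I, P3:I | bus: BusRd,Flush

memory[L1] = 83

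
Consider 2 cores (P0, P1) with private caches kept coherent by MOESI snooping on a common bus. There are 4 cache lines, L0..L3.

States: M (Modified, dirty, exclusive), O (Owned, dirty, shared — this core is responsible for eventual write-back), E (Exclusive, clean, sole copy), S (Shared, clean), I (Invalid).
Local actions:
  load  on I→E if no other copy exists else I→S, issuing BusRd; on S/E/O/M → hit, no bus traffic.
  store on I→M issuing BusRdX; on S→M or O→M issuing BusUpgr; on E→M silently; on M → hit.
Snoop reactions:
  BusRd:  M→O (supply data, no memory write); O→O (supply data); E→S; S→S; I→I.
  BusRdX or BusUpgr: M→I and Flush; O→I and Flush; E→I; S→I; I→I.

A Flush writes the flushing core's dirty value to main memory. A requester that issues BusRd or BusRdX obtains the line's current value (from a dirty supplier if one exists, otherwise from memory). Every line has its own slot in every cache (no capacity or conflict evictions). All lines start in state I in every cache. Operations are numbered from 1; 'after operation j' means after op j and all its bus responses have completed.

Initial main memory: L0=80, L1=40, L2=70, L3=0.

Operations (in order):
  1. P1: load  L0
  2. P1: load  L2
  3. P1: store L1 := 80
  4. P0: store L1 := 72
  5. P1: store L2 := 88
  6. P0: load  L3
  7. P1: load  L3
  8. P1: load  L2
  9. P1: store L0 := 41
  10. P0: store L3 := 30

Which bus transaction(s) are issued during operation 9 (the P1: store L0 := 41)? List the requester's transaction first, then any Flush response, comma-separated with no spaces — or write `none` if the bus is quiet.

step 1: P1: load  L0  ⟶  IE  (L0)  txn=BusRd  M[L0]=80
step 2: P1: load  L2  ⟶  IE  (L2)  txn=BusRd  M[L2]=70
step 3: P1: store L1 := 80  ⟶  IM  (L1)  txn=BusRdX  M[L1]=40
step 4: P0: store L1 := 72  ⟶  MI  (L1)  txn=BusRdX+Flush  M[L1]=80
step 5: P1: store L2 := 88  ⟶  IM  (L2)  txn=∅  M[L2]=70
step 6: P0: load  L3  ⟶  EI  (L3)  txn=BusRd  M[L3]=0
step 7: P1: load  L3  ⟶  SS  (L3)  txn=BusRd  M[L3]=0
step 8: P1: load  L2  ⟶  IM  (L2)  txn=∅  M[L2]=70
step 9: P1: store L0 := 41  ⟶  IM  (L0)  txn=∅  M[L0]=80
step 10: P0: store L3 := 30  ⟶  MI  (L3)  txn=BusUpgr  M[L3]=0

bus = none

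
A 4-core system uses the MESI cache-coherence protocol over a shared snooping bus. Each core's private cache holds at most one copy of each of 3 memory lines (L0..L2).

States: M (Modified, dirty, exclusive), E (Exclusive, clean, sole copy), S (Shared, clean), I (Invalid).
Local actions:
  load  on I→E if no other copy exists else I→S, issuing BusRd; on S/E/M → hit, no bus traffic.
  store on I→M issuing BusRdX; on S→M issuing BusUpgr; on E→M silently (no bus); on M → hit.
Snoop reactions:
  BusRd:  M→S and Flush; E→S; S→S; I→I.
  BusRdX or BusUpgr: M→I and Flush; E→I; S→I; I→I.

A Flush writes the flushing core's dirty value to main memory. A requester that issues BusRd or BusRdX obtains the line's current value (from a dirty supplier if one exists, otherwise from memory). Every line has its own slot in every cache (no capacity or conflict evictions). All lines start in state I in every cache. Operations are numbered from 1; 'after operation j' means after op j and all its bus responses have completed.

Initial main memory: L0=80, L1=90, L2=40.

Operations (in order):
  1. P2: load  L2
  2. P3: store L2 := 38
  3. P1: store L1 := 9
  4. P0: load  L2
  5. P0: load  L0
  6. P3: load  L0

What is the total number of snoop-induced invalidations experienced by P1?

invalidations = 0

[1] P2: load  L2 | P0:I, P1:I, P2:E(40), P3:I | bus: BusRd
[2] P3: store L2 := 38 | P0:I, P1:I, P2:I, P3:M(38) | bus: BusRdX
[3] P1: store L1 := 9 | P0:I, P1:M(9), P2:I, P3:I | bus: BusRdX
[4] P0: load  L2 | P0:S(38), P1:I, P2:I, P3:S(38) | bus: BusRd,Flush
[5] P0: load  L0 | P0:E(80), P1:I, P2:I, P3:I | bus: BusRd
[6] P3: load  L0 | P0:S(80), P1:I, P2:I, P3:S(80) | bus: BusRd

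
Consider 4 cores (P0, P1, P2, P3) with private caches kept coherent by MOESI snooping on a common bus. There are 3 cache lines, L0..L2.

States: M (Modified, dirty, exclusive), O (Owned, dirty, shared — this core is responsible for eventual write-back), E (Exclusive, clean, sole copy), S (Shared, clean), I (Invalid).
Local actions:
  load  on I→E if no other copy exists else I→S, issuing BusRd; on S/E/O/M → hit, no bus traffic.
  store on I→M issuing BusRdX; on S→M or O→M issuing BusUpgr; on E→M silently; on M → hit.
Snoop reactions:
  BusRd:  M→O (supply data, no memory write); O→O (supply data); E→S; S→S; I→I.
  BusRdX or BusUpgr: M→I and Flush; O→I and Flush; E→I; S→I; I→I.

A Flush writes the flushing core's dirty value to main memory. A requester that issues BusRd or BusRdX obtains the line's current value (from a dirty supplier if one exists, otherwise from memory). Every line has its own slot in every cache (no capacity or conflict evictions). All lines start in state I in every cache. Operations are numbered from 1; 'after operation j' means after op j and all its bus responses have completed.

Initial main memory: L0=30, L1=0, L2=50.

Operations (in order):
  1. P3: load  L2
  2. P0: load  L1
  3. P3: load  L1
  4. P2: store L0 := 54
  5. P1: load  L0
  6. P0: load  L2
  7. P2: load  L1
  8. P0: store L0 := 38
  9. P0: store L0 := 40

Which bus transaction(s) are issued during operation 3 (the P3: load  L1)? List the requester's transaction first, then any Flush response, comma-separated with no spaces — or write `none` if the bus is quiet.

bus = BusRd

1. P3: load  L2  bus=[BusRd]  L2: P0=I P1=I P2=I P3=E  mem[L2]=50
2. P0: load  L1  bus=[BusRd]  L1: P0=E P1=I P2=I P3=I  mem[L1]=0
3. P3: load  L1  bus=[BusRd]  L1: P0=S P1=I P2=I P3=S  mem[L1]=0
4. P2: store L0 := 54  bus=[BusRdX]  L0: P0=I P1=I P2=M P3=I  mem[L0]=30
5. P1: load  L0  bus=[BusRd]  L0: P0=I P1=S P2=O P3=I  mem[L0]=30
6. P0: load  L2  bus=[BusRd]  L2: P0=S P1=I P2=I P3=S  mem[L2]=50
7. P2: load  L1  bus=[BusRd]  L1: P0=S P1=I P2=S P3=S  mem[L1]=0
8. P0: store L0 := 38  bus=[BusRdX,Flush]  L0: P0=M P1=I P2=I P3=I  mem[L0]=54
9. P0: store L0 := 40  bus=[-]  L0: P0=M P1=I P2=I P3=I  mem[L0]=54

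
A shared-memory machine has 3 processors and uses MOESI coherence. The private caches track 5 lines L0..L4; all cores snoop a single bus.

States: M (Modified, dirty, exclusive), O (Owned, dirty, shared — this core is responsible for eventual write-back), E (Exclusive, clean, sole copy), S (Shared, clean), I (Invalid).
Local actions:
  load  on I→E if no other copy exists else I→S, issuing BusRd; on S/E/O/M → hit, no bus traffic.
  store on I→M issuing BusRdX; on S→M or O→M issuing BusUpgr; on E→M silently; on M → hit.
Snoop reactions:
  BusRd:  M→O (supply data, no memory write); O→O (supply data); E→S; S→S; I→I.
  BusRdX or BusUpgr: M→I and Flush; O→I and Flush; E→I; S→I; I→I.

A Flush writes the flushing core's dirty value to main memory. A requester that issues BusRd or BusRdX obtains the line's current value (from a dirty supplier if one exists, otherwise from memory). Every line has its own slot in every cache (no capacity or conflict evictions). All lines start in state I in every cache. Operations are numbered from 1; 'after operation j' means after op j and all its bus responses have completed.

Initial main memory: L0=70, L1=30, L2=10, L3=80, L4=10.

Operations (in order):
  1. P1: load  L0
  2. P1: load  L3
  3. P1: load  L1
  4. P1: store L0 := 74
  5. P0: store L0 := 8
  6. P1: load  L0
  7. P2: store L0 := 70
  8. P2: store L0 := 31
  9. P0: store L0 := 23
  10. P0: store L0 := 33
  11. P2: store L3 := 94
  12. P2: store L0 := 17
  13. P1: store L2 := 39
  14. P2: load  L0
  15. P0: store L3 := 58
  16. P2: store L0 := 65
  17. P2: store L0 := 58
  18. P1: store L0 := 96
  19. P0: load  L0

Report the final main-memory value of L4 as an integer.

memory[L4] = 10

1. P1: load  L0  bus=[BusRd]  L0: P0=I P1=E P2=I  mem[L0]=70
2. P1: load  L3  bus=[BusRd]  L3: P0=I P1=E P2=I  mem[L3]=80
3. P1: load  L1  bus=[BusRd]  L1: P0=I P1=E P2=I  mem[L1]=30
4. P1: store L0 := 74  bus=[-]  L0: P0=I P1=M P2=I  mem[L0]=70
5. P0: store L0 := 8  bus=[BusRdX,Flush]  L0: P0=M P1=I P2=I  mem[L0]=74
6. P1: load  L0  bus=[BusRd]  L0: P0=O P1=S P2=I  mem[L0]=74
7. P2: store L0 := 70  bus=[BusRdX,Flush]  L0: P0=I P1=I P2=M  mem[L0]=8
8. P2: store L0 := 31  bus=[-]  L0: P0=I P1=I P2=M  mem[L0]=8
9. P0: store L0 := 23  bus=[BusRdX,Flush]  L0: P0=M P1=I P2=I  mem[L0]=31
10. P0: store L0 := 33  bus=[-]  L0: P0=M P1=I P2=I  mem[L0]=31
11. P2: store L3 := 94  bus=[BusRdX]  L3: P0=I P1=I P2=M  mem[L3]=80
12. P2: store L0 := 17  bus=[BusRdX,Flush]  L0: P0=I P1=I P2=M  mem[L0]=33
13. P1: store L2 := 39  bus=[BusRdX]  L2: P0=I P1=M P2=I  mem[L2]=10
14. P2: load  L0  bus=[-]  L0: P0=I P1=I P2=M  mem[L0]=33
15. P0: store L3 := 58  bus=[BusRdX,Flush]  L3: P0=M P1=I P2=I  mem[L3]=94
16. P2: store L0 := 65  bus=[-]  L0: P0=I P1=I P2=M  mem[L0]=33
17. P2: store L0 := 58  bus=[-]  L0: P0=I P1=I P2=M  mem[L0]=33
18. P1: store L0 := 96  bus=[BusRdX,Flush]  L0: P0=I P1=M P2=I  mem[L0]=58
19. P0: load  L0  bus=[BusRd]  L0: P0=S P1=O P2=I  mem[L0]=58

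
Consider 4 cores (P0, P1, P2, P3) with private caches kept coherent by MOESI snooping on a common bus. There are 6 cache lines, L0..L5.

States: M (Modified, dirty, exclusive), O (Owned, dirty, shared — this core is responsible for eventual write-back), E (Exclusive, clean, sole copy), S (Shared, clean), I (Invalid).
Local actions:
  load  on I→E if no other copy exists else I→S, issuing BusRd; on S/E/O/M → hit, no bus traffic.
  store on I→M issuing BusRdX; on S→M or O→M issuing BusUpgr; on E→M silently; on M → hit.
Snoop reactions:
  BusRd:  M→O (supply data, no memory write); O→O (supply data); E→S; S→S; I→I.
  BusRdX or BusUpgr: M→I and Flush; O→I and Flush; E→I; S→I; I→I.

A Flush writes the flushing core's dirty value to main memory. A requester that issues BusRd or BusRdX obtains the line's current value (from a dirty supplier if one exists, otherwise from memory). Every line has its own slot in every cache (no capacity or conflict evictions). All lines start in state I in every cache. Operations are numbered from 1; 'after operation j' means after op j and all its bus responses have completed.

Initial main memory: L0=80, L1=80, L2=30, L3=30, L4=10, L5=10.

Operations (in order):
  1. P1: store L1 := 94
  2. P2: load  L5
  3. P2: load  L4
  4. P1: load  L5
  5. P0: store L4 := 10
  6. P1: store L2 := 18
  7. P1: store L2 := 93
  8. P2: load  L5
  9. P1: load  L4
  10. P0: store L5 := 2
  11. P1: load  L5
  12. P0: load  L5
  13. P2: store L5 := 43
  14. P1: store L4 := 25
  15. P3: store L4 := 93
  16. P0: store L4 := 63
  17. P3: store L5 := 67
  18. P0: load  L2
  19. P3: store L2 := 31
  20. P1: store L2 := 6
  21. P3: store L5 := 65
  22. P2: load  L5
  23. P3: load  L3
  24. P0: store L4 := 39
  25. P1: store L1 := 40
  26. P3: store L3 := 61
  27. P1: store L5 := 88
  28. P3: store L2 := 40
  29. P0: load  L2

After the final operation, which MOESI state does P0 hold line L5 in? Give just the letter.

state = I

1. P1: store L1 := 94  bus=[BusRdX]  L1: P0=I P1=M P2=I P3=I  mem[L1]=80
2. P2: load  L5  bus=[BusRd]  L5: P0=I P1=I P2=E P3=I  mem[L5]=10
3. P2: load  L4  bus=[BusRd]  L4: P0=I P1=I P2=E P3=I  mem[L4]=10
4. P1: load  L5  bus=[BusRd]  L5: P0=I P1=S P2=S P3=I  mem[L5]=10
5. P0: store L4 := 10  bus=[BusRdX]  L4: P0=M P1=I P2=I P3=I  mem[L4]=10
6. P1: store L2 := 18  bus=[BusRdX]  L2: P0=I P1=M P2=I P3=I  mem[L2]=30
7. P1: store L2 := 93  bus=[-]  L2: P0=I P1=M P2=I P3=I  mem[L2]=30
8. P2: load  L5  bus=[-]  L5: P0=I P1=S P2=S P3=I  mem[L5]=10
9. P1: load  L4  bus=[BusRd]  L4: P0=O P1=S P2=I P3=I  mem[L4]=10
10. P0: store L5 := 2  bus=[BusRdX]  L5: P0=M P1=I P2=I P3=I  mem[L5]=10
11. P1: load  L5  bus=[BusRd]  L5: P0=O P1=S P2=I P3=I  mem[L5]=10
12. P0: load  L5  bus=[-]  L5: P0=O P1=S P2=I P3=I  mem[L5]=10
13. P2: store L5 := 43  bus=[BusRdX,Flush]  L5: P0=I P1=I P2=M P3=I  mem[L5]=2
14. P1: store L4 := 25  bus=[BusUpgr,Flush]  L4: P0=I P1=M P2=I P3=I  mem[L4]=10
15. P3: store L4 := 93  bus=[BusRdX,Flush]  L4: P0=I P1=I P2=I P3=M  mem[L4]=25
16. P0: store L4 := 63  bus=[BusRdX,Flush]  L4: P0=M P1=I P2=I P3=I  mem[L4]=93
17. P3: store L5 := 67  bus=[BusRdX,Flush]  L5: P0=I P1=I P2=I P3=M  mem[L5]=43
18. P0: load  L2  bus=[BusRd]  L2: P0=S P1=O P2=I P3=I  mem[L2]=30
19. P3: store L2 := 31  bus=[BusRdX,Flush]  L2: P0=I P1=I P2=I P3=M  mem[L2]=93
20. P1: store L2 := 6  bus=[BusRdX,Flush]  L2: P0=I P1=M P2=I P3=I  mem[L2]=31
21. P3: store L5 := 65  bus=[-]  L5: P0=I P1=I P2=I P3=M  mem[L5]=43
22. P2: load  L5  bus=[BusRd]  L5: P0=I P1=I P2=S P3=O  mem[L5]=43
23. P3: load  L3  bus=[BusRd]  L3: P0=I P1=I P2=I P3=E  mem[L3]=30
24. P0: store L4 := 39  bus=[-]  L4: P0=M P1=I P2=I P3=I  mem[L4]=93
25. P1: store L1 := 40  bus=[-]  L1: P0=I P1=M P2=I P3=I  mem[L1]=80
26. P3: store L3 := 61  bus=[-]  L3: P0=I P1=I P2=I P3=M  mem[L3]=30
27. P1: store L5 := 88  bus=[BusRdX,Flush]  L5: P0=I P1=M P2=I P3=I  mem[L5]=65
28. P3: store L2 := 40  bus=[BusRdX,Flush]  L2: P0=I P1=I P2=I P3=M  mem[L2]=6
29. P0: load  L2  bus=[BusRd]  L2: P0=S P1=I P2=I P3=O  mem[L2]=6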